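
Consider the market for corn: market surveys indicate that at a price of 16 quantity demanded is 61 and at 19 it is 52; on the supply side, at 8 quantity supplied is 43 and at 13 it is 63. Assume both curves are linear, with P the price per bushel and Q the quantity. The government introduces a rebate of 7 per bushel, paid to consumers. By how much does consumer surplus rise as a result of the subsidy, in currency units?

Demand slope: (52 − 61)/(19 − 16) = -3, so Qd = 109 − 3P.
Supply slope: (63 − 43)/(13 − 8) = 4, so Qs = 4P + 11.
Without the subsidy, 109 − 3P = 4P + 11 gives 7P = 98, so P* = 14 and Q* = 67.
With a per-unit subsidy paid to consumers, each effectively pays P − 7, so demand becomes Qd = 109 − 3(P − 7).
Solving gives Q = 79 with consumers paying 10 and sellers receiving 17 (the 7 wedge).
ΔCS is the trapezoid between Q = 79 and Q = 67 of height 4: ½ · (67 + 79) · 4 = 292.

Consumer surplus rises by 292.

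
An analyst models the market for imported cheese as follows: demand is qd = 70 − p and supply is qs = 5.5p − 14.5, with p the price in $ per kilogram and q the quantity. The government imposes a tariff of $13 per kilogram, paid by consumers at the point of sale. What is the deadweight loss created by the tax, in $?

Before the tax: set 70 − p = 5.5p − 14.5 → p* = $13, q* = 57.
With the tax collected from consumers, demand (in seller-price terms) shifts: qd = 70 − (p + 13).
Solving gives q = 46 with consumers paying $24 and suppliers receiving $11 (the $13 wedge).
Quantity falls by |ΔQ| = |57 − 46| = 11.
DWL = ½ · t · |ΔQ| = ½ · 13 · 11 = $71.5.

Deadweight loss = $71.5.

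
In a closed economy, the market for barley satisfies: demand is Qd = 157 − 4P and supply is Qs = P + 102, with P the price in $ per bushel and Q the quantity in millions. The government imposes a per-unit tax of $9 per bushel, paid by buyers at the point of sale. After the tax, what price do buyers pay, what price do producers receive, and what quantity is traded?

Before the tax: set 157 − 4P = P + 102 → P* = $11, Q* = 113.
With the tax collected from buyers, demand (in seller-price terms) shifts: Qd = 157 − 4(P + 9).
New equilibrium: buyers pay $12.8, producers receive $3.8, Q = 105.8. (Wedge: Pb − Ps = 9.)
The less price-elastic side of the market bears the larger share of a per-unit tax.

Buyers pay $12.8; producers receive $3.8; quantity = 105.8.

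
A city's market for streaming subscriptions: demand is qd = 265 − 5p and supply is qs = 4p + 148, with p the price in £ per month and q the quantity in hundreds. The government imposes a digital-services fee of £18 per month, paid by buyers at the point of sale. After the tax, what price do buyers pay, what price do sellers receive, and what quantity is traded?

Before the tax: set 265 − 5p = 4p + 148 → p* = £13, q* = 200.
With the tax collected from buyers, demand (in seller-price terms) shifts: qd = 265 − 5(p + 18).
Solving gives q = 160 with buyers paying £21 and sellers receiving £3 (the £18 wedge).
The less price-elastic side of the market bears the larger share of a per-unit tax.

Buyers pay £21; sellers receive £3; quantity = 160.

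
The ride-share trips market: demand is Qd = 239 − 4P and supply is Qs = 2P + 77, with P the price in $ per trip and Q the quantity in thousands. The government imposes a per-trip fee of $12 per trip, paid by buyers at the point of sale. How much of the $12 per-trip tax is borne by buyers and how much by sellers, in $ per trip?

Without the tax, 239 − 4P = 2P + 77 gives 6P = 162, so P* = $27 and Q* = 131.
With the tax collected from buyers, demand (in seller-price terms) shifts: Qd = 239 − 4(P + 12).
New equilibrium: buyers pay $31, sellers receive $19, Q = 115. (Wedge: Pb − Ps = 12.)
Burden on buyers: $4; on sellers: $8. (They sum to $12.)
The less price-elastic side of the market bears the larger share of a per-unit tax.

Buyers bear $4 per trip; sellers bear $8 per trip.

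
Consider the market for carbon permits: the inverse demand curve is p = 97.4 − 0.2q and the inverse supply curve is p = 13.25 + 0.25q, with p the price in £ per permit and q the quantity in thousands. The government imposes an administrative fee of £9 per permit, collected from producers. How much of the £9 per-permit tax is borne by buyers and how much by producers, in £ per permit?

Buyers bear £4 per permit; producers bear £5 per permit.

Rewrite in direct form: qd = 487 − 5p and qs = 4p − 53.
Before the tax: set 487 − 5p = 4p − 53 → p* = £60, q* = 187.
With the tax collected from producers, supply shifts: qs = 4(p − 9) − 53.
New equilibrium: buyers pay £64, producers receive £55, q = 167. (Wedge: pb − ps = 9.)
Burden on buyers: £4; on producers: £5. (They sum to £9.)
The less price-elastic side of the market bears the larger share of a per-unit tax.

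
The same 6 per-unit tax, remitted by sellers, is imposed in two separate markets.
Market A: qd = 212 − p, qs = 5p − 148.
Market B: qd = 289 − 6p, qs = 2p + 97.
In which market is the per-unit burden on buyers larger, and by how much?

Market A: pre-tax p* = 60, q* = 152; post-tax q = 147; per-unit burden on buyers = 5.
Market B: pre-tax p* = 24, q* = 145; post-tax q = 136; per-unit burden on buyers = 1.5.
Difference: 5 vs 1.5 → market A is larger by 3.5.

Market A, by 3.5.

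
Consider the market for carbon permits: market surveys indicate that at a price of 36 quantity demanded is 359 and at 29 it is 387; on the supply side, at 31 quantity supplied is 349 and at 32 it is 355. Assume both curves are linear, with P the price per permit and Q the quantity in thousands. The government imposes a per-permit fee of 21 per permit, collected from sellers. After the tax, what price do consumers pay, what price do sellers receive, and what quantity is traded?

Demand slope: (387 − 359)/(29 − 36) = -4, so Qd = 503 − 4P.
Supply slope: (355 − 349)/(32 − 31) = 6, so Qs = 6P + 163.
Without the tax, 503 − 4P = 6P + 163 gives 10P = 340, so P* = 34 and Q* = 367.
With the tax collected from sellers, supply shifts: Qs = 6(P − 21) + 163.
Solving gives Q = 316.6 with consumers paying 46.6 and sellers receiving 25.6 (the 21 wedge).
The less price-elastic side of the market bears the larger share of a per-unit tax.

Consumers pay 46.6; sellers receive 25.6; quantity = 316.6.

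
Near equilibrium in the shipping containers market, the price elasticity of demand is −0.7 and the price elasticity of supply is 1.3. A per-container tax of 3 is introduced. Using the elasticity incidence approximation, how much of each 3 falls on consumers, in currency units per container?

Incidence ratio: consumers' share ≈ εs / (εs + |εd|) = 1.3 / (1.3 + 0.7) = 0.65.
So consumers bear ≈ 0.65 × 3 = 1.95; producers bear 1.05.

Consumers bear ≈ 1.95 per container.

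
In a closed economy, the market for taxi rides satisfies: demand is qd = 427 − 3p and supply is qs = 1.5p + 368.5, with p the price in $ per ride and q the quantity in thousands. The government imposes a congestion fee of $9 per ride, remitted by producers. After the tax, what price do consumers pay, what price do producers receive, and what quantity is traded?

Consumers pay $16; producers receive $7; quantity = 379.

Without the tax, 427 − 3p = 1.5p + 368.5 gives 4.5p = 58.5, so p* = $13 and q* = 388.
With the tax collected from producers, supply shifts: qs = 1.5(p − 9) + 368.5.
New equilibrium: consumers pay $16, producers receive $7, q = 379. (Wedge: pb − ps = 9.)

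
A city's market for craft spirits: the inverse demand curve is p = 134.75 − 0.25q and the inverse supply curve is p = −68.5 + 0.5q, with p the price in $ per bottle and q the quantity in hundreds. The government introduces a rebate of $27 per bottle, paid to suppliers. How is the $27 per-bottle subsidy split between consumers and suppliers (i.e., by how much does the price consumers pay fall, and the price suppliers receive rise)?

Rewrite in direct form: qd = 539 − 4p and qs = 2p + 137.
Before the subsidy: set 539 − 4p = 2p + 137 → p* = $67, q* = 271.
With a per-unit subsidy paid to suppliers, each receives p + 27 per unit sold, so supply becomes qs = 2(p + 27) + 137.
Solving gives q = 307 with consumers paying $58 and suppliers receiving $85 (the $27 wedge).
Gain to consumers: $9; to suppliers: $18. (They sum to $27.)

Consumers gain $9 per bottle; suppliers gain $18 per bottle.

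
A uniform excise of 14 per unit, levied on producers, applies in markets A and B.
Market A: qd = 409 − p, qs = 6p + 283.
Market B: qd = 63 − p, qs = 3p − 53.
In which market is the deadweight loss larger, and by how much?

Market A, by 10.5.

Market A: pre-tax p* = 18, q* = 391; post-tax q = 379; deadweight loss = 84.
Market B: pre-tax p* = 29, q* = 34; post-tax q = 23.5; deadweight loss = 73.5.
Difference: 84 vs 73.5 → market A is larger by 10.5.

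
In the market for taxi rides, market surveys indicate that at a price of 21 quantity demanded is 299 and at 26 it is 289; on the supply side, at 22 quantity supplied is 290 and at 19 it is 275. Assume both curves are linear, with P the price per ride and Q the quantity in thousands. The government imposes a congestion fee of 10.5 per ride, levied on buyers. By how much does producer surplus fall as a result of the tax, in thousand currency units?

Producer surplus falls by 862.5 thousand.

Demand slope: (289 − 299)/(26 − 21) = -2, so Qd = 341 − 2P.
Supply slope: (275 − 290)/(19 − 22) = 5, so Qs = 5P + 180.
Without the tax, 341 − 2P = 5P + 180 gives 7P = 161, so P* = 23 and Q* = 295.
With the tax collected from buyers, demand (in seller-price terms) shifts: Qd = 341 − 2(P + 10.5).
New equilibrium: buyers pay 30.5, producers receive 20, Q = 280. (Wedge: Pb − Ps = 10.5.)
ΔPS is the trapezoid between Q = 280 and Q = 295 of height 3: ½ · (295 + 280) · 3 = 862.5.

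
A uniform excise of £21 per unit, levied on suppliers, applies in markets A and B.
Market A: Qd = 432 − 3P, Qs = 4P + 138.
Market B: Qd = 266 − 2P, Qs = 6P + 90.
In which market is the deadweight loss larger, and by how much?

Market A: pre-tax P* = £42, Q* = 306; post-tax Q = 270; deadweight loss = £378.
Market B: pre-tax P* = £22, Q* = 222; post-tax Q = 190.5; deadweight loss = £330.75.
Difference: £378 vs £330.75 → market A is larger by £47.25.

Market A, by £47.25.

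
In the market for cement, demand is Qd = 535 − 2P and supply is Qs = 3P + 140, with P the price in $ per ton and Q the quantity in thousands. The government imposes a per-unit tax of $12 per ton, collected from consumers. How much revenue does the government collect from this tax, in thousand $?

Tax revenue = $4351.2 thousand.

Before the tax: set 535 − 2P = 3P + 140 → P* = $79, Q* = 377.
With the tax collected from consumers, demand (in seller-price terms) shifts: Qd = 535 − 2(P + 12).
Solving gives Q = 362.6 with consumers paying $86.2 and suppliers receiving $74.2 (the $12 wedge).
Revenue = t · Q = 12 · 362.6 = $4351.2.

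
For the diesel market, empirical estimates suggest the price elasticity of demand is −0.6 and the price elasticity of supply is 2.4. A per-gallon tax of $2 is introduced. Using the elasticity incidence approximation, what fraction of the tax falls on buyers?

Buyers' share ≈ 0.8.

Incidence ratio: buyers' share ≈ εs / (εs + |εd|) = 2.4 / (2.4 + 0.6) = 0.8.
Supply is the more elastic side, so buyers bear the larger share.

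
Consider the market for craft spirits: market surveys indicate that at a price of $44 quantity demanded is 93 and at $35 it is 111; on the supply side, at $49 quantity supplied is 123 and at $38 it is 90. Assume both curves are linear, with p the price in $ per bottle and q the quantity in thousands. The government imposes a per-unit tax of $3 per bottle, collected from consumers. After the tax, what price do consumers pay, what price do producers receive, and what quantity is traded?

Demand slope: (111 − 93)/(35 − 44) = -2, so qd = 181 − 2p.
Supply slope: (90 − 123)/(38 − 49) = 3, so qs = 3p − 24.
Without the tax, 181 − 2p = 3p − 24 gives 5p = 205, so p* = $41 and q* = 99.
With the tax collected from consumers, demand (in seller-price terms) shifts: qd = 181 − 2(p + 3).
New equilibrium: consumers pay $42.8, producers receive $39.8, q = 95.4. (Wedge: pb − ps = 3.)
The less price-elastic side of the market bears the larger share of a per-unit tax.

Consumers pay $42.8; producers receive $39.8; quantity = 95.4.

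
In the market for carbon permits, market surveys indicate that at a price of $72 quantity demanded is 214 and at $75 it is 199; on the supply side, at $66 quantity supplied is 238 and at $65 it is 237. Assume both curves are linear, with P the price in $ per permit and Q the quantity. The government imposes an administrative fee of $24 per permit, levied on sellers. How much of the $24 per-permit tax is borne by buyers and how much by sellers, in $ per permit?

Buyers bear $4 per permit; sellers bear $20 per permit.

Demand slope: (199 − 214)/(75 − 72) = -5, so Qd = 574 − 5P.
Supply slope: (237 − 238)/(65 − 66) = 1, so Qs = P + 172.
Without the tax, 574 − 5P = P + 172 gives 6P = 402, so P* = $67 and Q* = 239.
With the tax collected from sellers, supply shifts: Qs = (P − 24) + 172.
Solving gives Q = 219 with buyers paying $71 and sellers receiving $47 (the $24 wedge).
Burden on buyers: $4; on sellers: $20. (They sum to $24.)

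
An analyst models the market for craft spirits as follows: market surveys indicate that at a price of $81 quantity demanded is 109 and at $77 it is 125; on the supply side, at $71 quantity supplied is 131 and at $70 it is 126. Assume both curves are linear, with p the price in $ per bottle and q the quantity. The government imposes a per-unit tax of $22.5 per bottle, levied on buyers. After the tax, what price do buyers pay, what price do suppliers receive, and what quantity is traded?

Demand slope: (125 − 109)/(77 − 81) = -4, so qd = 433 − 4p.
Supply slope: (126 − 131)/(70 − 71) = 5, so qs = 5p − 224.
Before the tax: set 433 − 4p = 5p − 224 → p* = $73, q* = 141.
With the tax collected from buyers, demand (in seller-price terms) shifts: qd = 433 − 4(p + 22.5).
New equilibrium: buyers pay $85.5, suppliers receive $63, q = 91. (Wedge: pb − ps = 22.5.)
The less price-elastic side of the market bears the larger share of a per-unit tax.

Buyers pay $85.5; suppliers receive $63; quantity = 91.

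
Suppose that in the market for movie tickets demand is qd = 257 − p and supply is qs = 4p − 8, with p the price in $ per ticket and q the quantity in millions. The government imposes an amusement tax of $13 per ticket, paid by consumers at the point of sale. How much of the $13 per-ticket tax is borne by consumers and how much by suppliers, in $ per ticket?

Without the tax, 257 − p = 4p − 8 gives 5p = 265, so p* = $53 and q* = 204.
With the tax collected from consumers, demand (in seller-price terms) shifts: qd = 257 − (p + 13).
Solving gives q = 193.6 with consumers paying $63.4 and suppliers receiving $50.4 (the $13 wedge).
Burden on consumers: $10.4; on suppliers: $2.6. (They sum to $13.)
The less price-elastic side of the market bears the larger share of a per-unit tax.

Consumers bear $10.4 per ticket; suppliers bear $2.6 per ticket.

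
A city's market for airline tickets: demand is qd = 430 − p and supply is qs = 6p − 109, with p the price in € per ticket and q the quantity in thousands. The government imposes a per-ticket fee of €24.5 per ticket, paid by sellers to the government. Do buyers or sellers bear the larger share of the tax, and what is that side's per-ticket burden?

Buyers bear the larger share: €21 per ticket.

Before the tax: set 430 − p = 6p − 109 → p* = €77, q* = 353.
With the tax collected from sellers, supply shifts: qs = 6(p − 24.5) − 109.
Solving gives q = 332 with buyers paying €98 and sellers receiving €73.5 (the €24.5 wedge).
Per-ticket burden: buyers €21, sellers €3.5.
Buyers take the larger share because demand is less price-elastic here (demand slope 1 vs supply slope 6).
The less price-elastic side of the market bears the larger share of a per-unit tax.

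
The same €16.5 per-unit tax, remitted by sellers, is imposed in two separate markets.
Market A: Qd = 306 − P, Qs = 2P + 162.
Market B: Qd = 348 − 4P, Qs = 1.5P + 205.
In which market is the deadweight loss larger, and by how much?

Market B, by €57.75.

Market A: pre-tax P* = €48, Q* = 258; post-tax Q = 247; deadweight loss = €90.75.
Market B: pre-tax P* = €26, Q* = 244; post-tax Q = 226; deadweight loss = €148.5.
Difference: €90.75 vs €148.5 → market B is larger by €57.75.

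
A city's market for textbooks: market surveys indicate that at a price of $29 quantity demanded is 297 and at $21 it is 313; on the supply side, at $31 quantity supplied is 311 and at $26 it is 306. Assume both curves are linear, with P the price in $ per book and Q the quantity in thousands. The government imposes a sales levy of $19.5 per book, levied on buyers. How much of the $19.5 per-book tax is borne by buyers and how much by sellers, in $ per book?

Buyers bear $6.5 per book; sellers bear $13 per book.

Demand slope: (313 − 297)/(21 − 29) = -2, so Qd = 355 − 2P.
Supply slope: (306 − 311)/(26 − 31) = 1, so Qs = P + 280.
Without the tax, 355 − 2P = P + 280 gives 3P = 75, so P* = $25 and Q* = 305.
With the tax collected from buyers, demand (in seller-price terms) shifts: Qd = 355 − 2(P + 19.5).
Solving gives Q = 292 with buyers paying $31.5 and sellers receiving $12 (the $19.5 wedge).
Burden on buyers: $6.5; on sellers: $13. (They sum to $19.5.)
The less price-elastic side of the market bears the larger share of a per-unit tax.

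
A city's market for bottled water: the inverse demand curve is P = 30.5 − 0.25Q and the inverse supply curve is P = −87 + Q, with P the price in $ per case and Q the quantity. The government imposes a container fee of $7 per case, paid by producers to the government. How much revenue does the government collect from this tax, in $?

Inverting to Q(P) form: Qd = 122 − 4P; Qs = P + 87.
Before the tax: set 122 − 4P = P + 87 → P* = $7, Q* = 94.
With the tax collected from producers, supply shifts: Qs = (P − 7) + 87.
New equilibrium: buyers pay $8.4, producers receive $1.4, Q = 88.4. (Wedge: Pb − Ps = 7.)
Revenue = t · Q = 7 · 88.4 = $618.8.

Tax revenue = $618.8.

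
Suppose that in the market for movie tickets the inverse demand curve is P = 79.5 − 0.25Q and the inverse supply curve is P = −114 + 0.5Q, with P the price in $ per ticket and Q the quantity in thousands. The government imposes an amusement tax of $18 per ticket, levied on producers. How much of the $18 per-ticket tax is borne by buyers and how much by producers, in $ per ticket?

Rewrite in direct form: Qd = 318 − 4P and Qs = 2P + 228.
Without the tax, 318 − 4P = 2P + 228 gives 6P = 90, so P* = $15 and Q* = 258.
With the tax collected from producers, supply shifts: Qs = 2(P − 18) + 228.
New equilibrium: buyers pay $21, producers receive $3, Q = 234. (Wedge: Pb − Ps = 18.)
Burden on buyers: $6; on producers: $12. (They sum to $18.)

Buyers bear $6 per ticket; producers bear $12 per ticket.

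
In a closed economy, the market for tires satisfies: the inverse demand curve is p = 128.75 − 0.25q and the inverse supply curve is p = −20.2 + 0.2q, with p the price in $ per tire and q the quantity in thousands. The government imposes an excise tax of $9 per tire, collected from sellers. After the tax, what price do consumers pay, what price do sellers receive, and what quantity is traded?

Rewrite in direct form: qd = 515 − 4p and qs = 5p + 101.
Without the tax, 515 − 4p = 5p + 101 gives 9p = 414, so p* = $46 and q* = 331.
With the tax collected from sellers, supply shifts: qs = 5(p − 9) + 101.
New equilibrium: consumers pay $51, sellers receive $42, q = 311. (Wedge: pb − ps = 9.)

Consumers pay $51; sellers receive $42; quantity = 311.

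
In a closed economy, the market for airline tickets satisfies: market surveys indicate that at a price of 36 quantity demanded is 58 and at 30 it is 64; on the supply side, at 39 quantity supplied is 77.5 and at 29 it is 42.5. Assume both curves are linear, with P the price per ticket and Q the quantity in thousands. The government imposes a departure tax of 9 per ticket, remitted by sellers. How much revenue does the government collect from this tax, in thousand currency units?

Tax revenue = 477 thousand.

Demand slope: (64 − 58)/(30 − 36) = -1, so Qd = 94 − P.
Supply slope: (42.5 − 77.5)/(29 − 39) = 3.5, so Qs = 3.5P − 59.
Without the tax, 94 − P = 3.5P − 59 gives 4.5P = 153, so P* = 34 and Q* = 60.
With the tax collected from sellers, supply shifts: Qs = 3.5(P − 9) − 59.
New equilibrium: consumers pay 41, sellers receive 32, Q = 53. (Wedge: Pb − Ps = 9.)
Revenue = t · Q = 9 · 53 = 477.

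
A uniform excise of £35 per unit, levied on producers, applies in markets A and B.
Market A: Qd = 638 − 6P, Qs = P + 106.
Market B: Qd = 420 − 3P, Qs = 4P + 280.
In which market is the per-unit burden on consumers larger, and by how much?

Market B, by £15.

Market A: pre-tax P* = £76, Q* = 182; post-tax Q = 152; per-unit burden on consumers = £5.
Market B: pre-tax P* = £20, Q* = 360; post-tax Q = 300; per-unit burden on consumers = £20.
Difference: £5 vs £20 → market B is larger by £15.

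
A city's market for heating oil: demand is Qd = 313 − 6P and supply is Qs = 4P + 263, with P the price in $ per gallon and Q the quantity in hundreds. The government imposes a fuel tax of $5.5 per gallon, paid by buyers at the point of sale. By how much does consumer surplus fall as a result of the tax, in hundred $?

Consumer surplus falls by $608.08 hundred.

Without the tax, 313 − 6P = 4P + 263 gives 10P = 50, so P* = $5 and Q* = 283.
With the tax collected from buyers, demand (in seller-price terms) shifts: Qd = 313 − 6(P + 5.5).
Solving gives Q = 269.8 with buyers paying $7.2 and producers receiving $1.7 (the $5.5 wedge).
ΔCS is the trapezoid between Q = 269.8 and Q = 283 of height $2.2: ½ · (283 + 269.8) · 2.2 = $608.08.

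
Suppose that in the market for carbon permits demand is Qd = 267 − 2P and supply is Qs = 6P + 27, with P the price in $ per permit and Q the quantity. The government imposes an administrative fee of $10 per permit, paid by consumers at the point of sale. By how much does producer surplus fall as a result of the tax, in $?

Without the tax, 267 − 2P = 6P + 27 gives 8P = 240, so P* = $30 and Q* = 207.
With the tax collected from consumers, demand (in seller-price terms) shifts: Qd = 267 − 2(P + 10).
New equilibrium: consumers pay $37.5, suppliers receive $27.5, Q = 192. (Wedge: Pb − Ps = 10.)
ΔPS is the trapezoid between Q = 192 and Q = 207 of height $2.5: ½ · (207 + 192) · 2.5 = $498.75.

Producer surplus falls by $498.75.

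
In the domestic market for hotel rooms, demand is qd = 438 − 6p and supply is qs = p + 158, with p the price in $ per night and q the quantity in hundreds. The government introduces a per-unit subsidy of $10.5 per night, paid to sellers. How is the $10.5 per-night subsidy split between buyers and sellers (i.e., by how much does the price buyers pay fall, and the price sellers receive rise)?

Buyers gain $1.5 per night; sellers gain $9 per night.

Before the subsidy: set 438 − 6p = p + 158 → p* = $40, q* = 198.
With a per-unit subsidy paid to sellers, each receives p + 10.5 per unit sold, so supply becomes qs = (p + 10.5) + 158.
Solving gives q = 207 with buyers paying $38.5 and sellers receiving $49 (the $10.5 wedge).
Gain to buyers: $1.5; to sellers: $9. (They sum to $10.5.)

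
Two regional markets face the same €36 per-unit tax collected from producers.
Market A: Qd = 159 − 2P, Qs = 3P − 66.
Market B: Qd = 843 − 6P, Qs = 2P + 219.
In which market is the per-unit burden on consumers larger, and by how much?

Market A: pre-tax P* = €45, Q* = 69; post-tax Q = 25.8; per-unit burden on consumers = €21.6.
Market B: pre-tax P* = €78, Q* = 375; post-tax Q = 321; per-unit burden on consumers = €9.
Difference: €21.6 vs €9 → market A is larger by €12.6.

Market A, by €12.6.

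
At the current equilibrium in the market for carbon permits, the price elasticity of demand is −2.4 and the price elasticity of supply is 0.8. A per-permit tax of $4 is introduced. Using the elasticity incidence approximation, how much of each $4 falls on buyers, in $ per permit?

Incidence ratio: buyers' share ≈ εs / (εs + |εd|) = 0.8 / (0.8 + 2.4) = 0.25.
So buyers bear ≈ 0.25 × $4 = $1; producers bear $3.

Buyers bear ≈ $1 per permit.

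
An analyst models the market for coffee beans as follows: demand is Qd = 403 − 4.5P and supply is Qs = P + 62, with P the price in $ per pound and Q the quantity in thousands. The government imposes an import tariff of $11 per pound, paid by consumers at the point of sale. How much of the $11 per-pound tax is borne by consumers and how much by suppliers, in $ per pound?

Consumers bear $2 per pound; suppliers bear $9 per pound.

Before the tax: set 403 − 4.5P = P + 62 → P* = $62, Q* = 124.
With the tax collected from consumers, demand (in seller-price terms) shifts: Qd = 403 − 4.5(P + 11).
Solving gives Q = 115 with consumers paying $64 and suppliers receiving $53 (the $11 wedge).
Burden on consumers: $2; on suppliers: $9. (They sum to $11.)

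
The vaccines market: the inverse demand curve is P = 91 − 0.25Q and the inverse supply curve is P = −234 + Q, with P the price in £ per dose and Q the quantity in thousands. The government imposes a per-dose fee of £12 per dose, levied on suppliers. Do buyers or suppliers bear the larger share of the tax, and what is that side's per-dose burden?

Suppliers bear the larger share: £9.6 per dose.

Rewrite in direct form: Qd = 364 − 4P and Qs = P + 234.
Before the tax: set 364 − 4P = P + 234 → P* = £26, Q* = 260.
With the tax collected from suppliers, supply shifts: Qs = (P − 12) + 234.
Solving gives Q = 250.4 with buyers paying £28.4 and suppliers receiving £16.4 (the £12 wedge).
Per-dose burden: buyers £2.4, suppliers £9.6.
Suppliers take the larger share because supply is less price-elastic here (demand slope 4 vs supply slope 1).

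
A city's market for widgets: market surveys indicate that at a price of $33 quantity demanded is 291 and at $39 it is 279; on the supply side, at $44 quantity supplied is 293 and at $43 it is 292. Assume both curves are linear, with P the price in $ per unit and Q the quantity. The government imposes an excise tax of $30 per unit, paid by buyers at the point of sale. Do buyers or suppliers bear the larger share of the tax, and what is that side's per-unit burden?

Suppliers bear the larger share: $20 per unit.

Demand slope: (279 − 291)/(39 − 33) = -2, so Qd = 357 − 2P.
Supply slope: (292 − 293)/(43 − 44) = 1, so Qs = P + 249.
Before the tax: set 357 − 2P = P + 249 → P* = $36, Q* = 285.
With the tax collected from buyers, demand (in seller-price terms) shifts: Qd = 357 − 2(P + 30).
Solving gives Q = 265 with buyers paying $46 and suppliers receiving $16 (the $30 wedge).
Per-unit burden: buyers $10, suppliers $20.
Suppliers take the larger share because supply is less price-elastic here (demand slope 2 vs supply slope 1).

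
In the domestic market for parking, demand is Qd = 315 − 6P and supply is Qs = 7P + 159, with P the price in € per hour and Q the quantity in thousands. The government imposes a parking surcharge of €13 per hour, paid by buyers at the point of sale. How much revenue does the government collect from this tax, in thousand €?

Tax revenue = €2613 thousand.

Without the tax, 315 − 6P = 7P + 159 gives 13P = 156, so P* = €12 and Q* = 243.
With the tax collected from buyers, demand (in seller-price terms) shifts: Qd = 315 − 6(P + 13).
Solving gives Q = 201 with buyers paying €19 and sellers receiving €6 (the €13 wedge).
Revenue = t · Q = 13 · 201 = €2613.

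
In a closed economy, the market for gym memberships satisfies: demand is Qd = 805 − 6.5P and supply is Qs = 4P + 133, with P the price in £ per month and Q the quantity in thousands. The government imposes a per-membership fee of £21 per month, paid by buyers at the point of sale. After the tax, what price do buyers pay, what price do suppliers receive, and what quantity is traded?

Without the tax, 805 − 6.5P = 4P + 133 gives 10.5P = 672, so P* = £64 and Q* = 389.
With the tax collected from buyers, demand (in seller-price terms) shifts: Qd = 805 − 6.5(P + 21).
Solving gives Q = 337 with buyers paying £72 and suppliers receiving £51 (the £21 wedge).

Buyers pay £72; suppliers receive £51; quantity = 337.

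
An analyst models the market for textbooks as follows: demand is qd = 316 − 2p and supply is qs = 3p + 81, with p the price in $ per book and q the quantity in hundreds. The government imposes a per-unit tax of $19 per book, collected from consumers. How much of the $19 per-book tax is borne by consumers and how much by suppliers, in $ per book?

Consumers bear $11.4 per book; suppliers bear $7.6 per book.

Without the tax, 316 − 2p = 3p + 81 gives 5p = 235, so p* = $47 and q* = 222.
With the tax collected from consumers, demand (in seller-price terms) shifts: qd = 316 − 2(p + 19).
Solving gives q = 199.2 with consumers paying $58.4 and suppliers receiving $39.4 (the $19 wedge).
Burden on consumers: $11.4; on suppliers: $7.6. (They sum to $19.)
The less price-elastic side of the market bears the larger share of a per-unit tax.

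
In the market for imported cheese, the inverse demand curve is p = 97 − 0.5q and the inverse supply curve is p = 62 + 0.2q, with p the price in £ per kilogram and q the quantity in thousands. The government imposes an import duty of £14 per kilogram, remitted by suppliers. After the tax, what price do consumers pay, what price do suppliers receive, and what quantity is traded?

Inverting to q(p) form: qd = 194 − 2p; qs = 5p − 310.
Without the tax, 194 − 2p = 5p − 310 gives 7p = 504, so p* = £72 and q* = 50.
With the tax collected from suppliers, supply shifts: qs = 5(p − 14) − 310.
New equilibrium: consumers pay £82, suppliers receive £68, q = 30. (Wedge: pb − ps = 14.)
The less price-elastic side of the market bears the larger share of a per-unit tax.

Consumers pay £82; suppliers receive £68; quantity = 30.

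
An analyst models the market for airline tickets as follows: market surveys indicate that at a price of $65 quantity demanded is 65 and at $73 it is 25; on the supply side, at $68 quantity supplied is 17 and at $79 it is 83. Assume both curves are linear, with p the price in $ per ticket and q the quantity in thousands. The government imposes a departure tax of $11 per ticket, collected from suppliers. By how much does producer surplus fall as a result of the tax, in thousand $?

Producer surplus falls by $100 thousand.

Demand slope: (25 − 65)/(73 − 65) = -5, so qd = 390 − 5p.
Supply slope: (83 − 17)/(79 − 68) = 6, so qs = 6p − 391.
Before the tax: set 390 − 5p = 6p − 391 → p* = $71, q* = 35.
With the tax collected from suppliers, supply shifts: qs = 6(p − 11) − 391.
New equilibrium: buyers pay $77, suppliers receive $66, q = 5. (Wedge: pb − ps = 11.)
ΔPS is the trapezoid between Q = 5 and Q = 35 of height $5: ½ · (35 + 5) · 5 = $100.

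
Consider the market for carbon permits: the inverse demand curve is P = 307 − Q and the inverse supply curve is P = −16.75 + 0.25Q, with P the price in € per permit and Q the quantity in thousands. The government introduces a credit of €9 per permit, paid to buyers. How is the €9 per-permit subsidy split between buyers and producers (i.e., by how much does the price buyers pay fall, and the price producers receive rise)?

Inverting to Q(P) form: Qd = 307 − P; Qs = 4P + 67.
Without the subsidy, 307 − P = 4P + 67 gives 5P = 240, so P* = €48 and Q* = 259.
With a per-unit subsidy paid to buyers, each effectively pays P − 9, so demand becomes Qd = 307 − (P − 9).
Solving gives Q = 266.2 with buyers paying €40.8 and producers receiving €49.8 (the €9 wedge).
Gain to buyers: €7.2; to producers: €1.8. (They sum to €9.)

Buyers gain €7.2 per permit; producers gain €1.8 per permit.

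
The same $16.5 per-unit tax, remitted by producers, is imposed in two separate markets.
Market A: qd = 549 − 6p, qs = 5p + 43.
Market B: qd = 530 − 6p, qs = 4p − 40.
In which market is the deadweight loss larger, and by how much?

Market A: pre-tax p* = $46, q* = 273; post-tax q = 228; deadweight loss = $371.25.
Market B: pre-tax p* = $57, q* = 188; post-tax q = 148.4; deadweight loss = $326.7.
Difference: $371.25 vs $326.7 → market A is larger by $44.55.

Market A, by $44.55.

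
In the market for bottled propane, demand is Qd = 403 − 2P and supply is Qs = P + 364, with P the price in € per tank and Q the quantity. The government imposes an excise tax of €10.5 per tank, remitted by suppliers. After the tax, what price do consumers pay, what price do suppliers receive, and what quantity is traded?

Without the tax, 403 − 2P = P + 364 gives 3P = 39, so P* = €13 and Q* = 377.
With the tax collected from suppliers, supply shifts: Qs = (P − 10.5) + 364.
New equilibrium: consumers pay €16.5, suppliers receive €6, Q = 370. (Wedge: Pb − Ps = 10.5.)
The less price-elastic side of the market bears the larger share of a per-unit tax.

Consumers pay €16.5; suppliers receive €6; quantity = 370.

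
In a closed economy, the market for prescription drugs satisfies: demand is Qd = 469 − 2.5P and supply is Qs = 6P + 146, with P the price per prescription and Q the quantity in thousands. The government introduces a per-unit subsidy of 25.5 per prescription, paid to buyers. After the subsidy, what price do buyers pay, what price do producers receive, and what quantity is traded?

Buyers pay 20; producers receive 45.5; quantity = 419.

Before the subsidy: set 469 − 2.5P = 6P + 146 → P* = 38, Q* = 374.
With a per-unit subsidy paid to buyers, each effectively pays P − 25.5, so demand becomes Qd = 469 − 2.5(P − 25.5).
Solving gives Q = 419 with buyers paying 20 and producers receiving 45.5 (the 25.5 wedge).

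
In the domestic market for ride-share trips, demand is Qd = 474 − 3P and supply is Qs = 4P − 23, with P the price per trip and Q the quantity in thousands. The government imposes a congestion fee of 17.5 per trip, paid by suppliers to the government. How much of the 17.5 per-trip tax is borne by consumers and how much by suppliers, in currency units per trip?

Consumers bear 10 per trip; suppliers bear 7.5 per trip.

Before the tax: set 474 − 3P = 4P − 23 → P* = 71, Q* = 261.
With the tax collected from suppliers, supply shifts: Qs = 4(P − 17.5) − 23.
New equilibrium: consumers pay 81, suppliers receive 63.5, Q = 231. (Wedge: Pb − Ps = 17.5.)
Burden on consumers: 10; on suppliers: 7.5. (They sum to 17.5.)
The less price-elastic side of the market bears the larger share of a per-unit tax.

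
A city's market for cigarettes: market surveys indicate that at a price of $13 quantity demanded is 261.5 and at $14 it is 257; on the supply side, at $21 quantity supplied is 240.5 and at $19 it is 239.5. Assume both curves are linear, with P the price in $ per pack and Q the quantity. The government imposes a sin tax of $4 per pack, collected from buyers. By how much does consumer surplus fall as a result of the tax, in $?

Demand slope: (257 − 261.5)/(14 − 13) = -4.5, so Qd = 320 − 4.5P.
Supply slope: (239.5 − 240.5)/(19 − 21) = 0.5, so Qs = 0.5P + 230.
Before the tax: set 320 − 4.5P = 0.5P + 230 → P* = $18, Q* = 239.
With the tax collected from buyers, demand (in seller-price terms) shifts: Qd = 320 − 4.5(P + 4).
New equilibrium: buyers pay $18.4, suppliers receive $14.4, Q = 237.2. (Wedge: Pb − Ps = 4.)
ΔCS is the trapezoid between Q = 237.2 and Q = 239 of height $0.4: ½ · (239 + 237.2) · 0.4 = $95.24.

Consumer surplus falls by $95.24.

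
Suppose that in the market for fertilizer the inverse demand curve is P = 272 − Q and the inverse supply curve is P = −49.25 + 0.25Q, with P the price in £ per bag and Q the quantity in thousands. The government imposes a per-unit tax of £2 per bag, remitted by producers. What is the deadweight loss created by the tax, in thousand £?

Deadweight loss = £1.6 thousand.

Rewrite in direct form: Qd = 272 − P and Qs = 4P + 197.
Without the tax, 272 − P = 4P + 197 gives 5P = 75, so P* = £15 and Q* = 257.
With the tax collected from producers, supply shifts: Qs = 4(P − 2) + 197.
New equilibrium: buyers pay £16.6, producers receive £14.6, Q = 255.4. (Wedge: Pb − Ps = 2.)
Quantity falls by |ΔQ| = |257 − 255.4| = 1.6.
DWL = ½ · t · |ΔQ| = ½ · 2 · 1.6 = £1.6.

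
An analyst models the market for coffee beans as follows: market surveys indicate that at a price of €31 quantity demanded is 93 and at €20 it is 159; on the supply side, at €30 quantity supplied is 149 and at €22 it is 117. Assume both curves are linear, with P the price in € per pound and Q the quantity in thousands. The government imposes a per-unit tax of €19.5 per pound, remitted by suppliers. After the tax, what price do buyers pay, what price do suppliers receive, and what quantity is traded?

Demand slope: (159 − 93)/(20 − 31) = -6, so Qd = 279 − 6P.
Supply slope: (117 − 149)/(22 − 30) = 4, so Qs = 4P + 29.
Without the tax, 279 − 6P = 4P + 29 gives 10P = 250, so P* = €25 and Q* = 129.
With the tax collected from suppliers, supply shifts: Qs = 4(P − 19.5) + 29.
New equilibrium: buyers pay €32.8, suppliers receive €13.3, Q = 82.2. (Wedge: Pb − Ps = 19.5.)
The less price-elastic side of the market bears the larger share of a per-unit tax.

Buyers pay €32.8; suppliers receive €13.3; quantity = 82.2.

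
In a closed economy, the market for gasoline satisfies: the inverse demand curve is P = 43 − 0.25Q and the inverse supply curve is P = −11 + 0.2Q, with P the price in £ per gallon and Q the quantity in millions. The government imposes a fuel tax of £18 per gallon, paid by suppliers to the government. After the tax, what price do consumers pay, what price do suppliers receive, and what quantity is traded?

Consumers pay £23; suppliers receive £5; quantity = 80.

Rewrite in direct form: Qd = 172 − 4P and Qs = 5P + 55.
Before the tax: set 172 − 4P = 5P + 55 → P* = £13, Q* = 120.
With the tax collected from suppliers, supply shifts: Qs = 5(P − 18) + 55.
New equilibrium: consumers pay £23, suppliers receive £5, Q = 80. (Wedge: Pb − Ps = 18.)
The less price-elastic side of the market bears the larger share of a per-unit tax.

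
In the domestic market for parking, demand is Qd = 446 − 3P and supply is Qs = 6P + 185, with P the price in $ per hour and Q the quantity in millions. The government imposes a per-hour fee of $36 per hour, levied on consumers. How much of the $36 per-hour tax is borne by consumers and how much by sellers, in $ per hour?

Without the tax, 446 − 3P = 6P + 185 gives 9P = 261, so P* = $29 and Q* = 359.
With the tax collected from consumers, demand (in seller-price terms) shifts: Qd = 446 − 3(P + 36).
Solving gives Q = 287 with consumers paying $53 and sellers receiving $17 (the $36 wedge).
Burden on consumers: $24; on sellers: $12. (They sum to $36.)

Consumers bear $24 per hour; sellers bear $12 per hour.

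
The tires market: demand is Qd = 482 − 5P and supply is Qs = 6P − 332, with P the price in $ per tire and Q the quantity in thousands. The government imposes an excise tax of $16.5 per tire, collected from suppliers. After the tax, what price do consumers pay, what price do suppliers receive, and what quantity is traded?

Before the tax: set 482 − 5P = 6P − 332 → P* = $74, Q* = 112.
With the tax collected from suppliers, supply shifts: Qs = 6(P − 16.5) − 332.
New equilibrium: consumers pay $83, suppliers receive $66.5, Q = 67. (Wedge: Pb − Ps = 16.5.)
The less price-elastic side of the market bears the larger share of a per-unit tax.

Consumers pay $83; suppliers receive $66.5; quantity = 67.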